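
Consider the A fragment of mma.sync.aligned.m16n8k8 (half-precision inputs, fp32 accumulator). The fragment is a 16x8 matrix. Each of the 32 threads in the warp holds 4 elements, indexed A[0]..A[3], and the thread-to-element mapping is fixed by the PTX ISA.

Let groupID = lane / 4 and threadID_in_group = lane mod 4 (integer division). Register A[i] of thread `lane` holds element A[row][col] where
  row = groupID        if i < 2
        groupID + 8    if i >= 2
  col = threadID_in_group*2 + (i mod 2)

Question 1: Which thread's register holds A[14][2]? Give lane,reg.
25,2

r:14=>grp=6,rB=1  c:2=>tig=1,lo=0
L=6*4+1=25  i=1*2+0=2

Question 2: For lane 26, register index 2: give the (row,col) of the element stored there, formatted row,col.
14,4

26: g=6,t=2
[2] (6+8,2*2+0) = (14,4)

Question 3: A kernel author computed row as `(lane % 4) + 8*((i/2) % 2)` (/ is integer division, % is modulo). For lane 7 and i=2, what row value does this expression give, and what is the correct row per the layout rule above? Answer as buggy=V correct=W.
`(lane % 4) + 8*((i/2) % 2)`[7,2]⇒11
7: gr=1,th=3
[2] (1+8,3*2+0) = (9,6)
row: 11 vs 9

buggy=11 correct=9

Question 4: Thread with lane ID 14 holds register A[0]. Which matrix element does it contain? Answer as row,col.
14: grp=3,tig=2
[0] (3+0,2*2+0) = (3,4)

3,4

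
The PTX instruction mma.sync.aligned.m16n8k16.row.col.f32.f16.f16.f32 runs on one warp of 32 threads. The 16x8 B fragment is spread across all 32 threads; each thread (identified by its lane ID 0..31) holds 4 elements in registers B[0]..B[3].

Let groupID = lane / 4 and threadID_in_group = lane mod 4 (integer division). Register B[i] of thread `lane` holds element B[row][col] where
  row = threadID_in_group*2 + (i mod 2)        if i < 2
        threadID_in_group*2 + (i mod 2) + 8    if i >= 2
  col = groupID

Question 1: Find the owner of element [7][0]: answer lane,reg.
c: 0->gid=0  r: 7->r8=0,tid=3,i&1=1
L=0*4+3=3  i=0*2+1=1

3,1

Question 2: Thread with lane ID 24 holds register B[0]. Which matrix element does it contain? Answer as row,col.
24: gid=6,tid=0
[0] (0*2+0+0,6) = (0,6)

0,6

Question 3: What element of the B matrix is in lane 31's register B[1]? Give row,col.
31: grp=7,tig=3
[1] (3*2+1+0,7) = (7,7)

7,7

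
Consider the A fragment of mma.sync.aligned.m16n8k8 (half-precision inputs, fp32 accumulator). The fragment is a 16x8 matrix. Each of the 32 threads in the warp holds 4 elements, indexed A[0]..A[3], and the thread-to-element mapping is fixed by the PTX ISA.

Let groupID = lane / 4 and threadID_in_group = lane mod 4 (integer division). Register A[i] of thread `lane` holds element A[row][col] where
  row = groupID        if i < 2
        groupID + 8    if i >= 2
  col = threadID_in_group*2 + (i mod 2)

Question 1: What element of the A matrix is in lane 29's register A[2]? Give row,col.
15,2

lane 29->29/4=7, 29 mod 4=1
i=2  r:7+8->15  c:2·1+0->2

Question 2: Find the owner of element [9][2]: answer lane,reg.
r=9->g=1,rb=1  c=2->t=1,b0=0
L=1*4+1=5  i=1*2+0=2

5,2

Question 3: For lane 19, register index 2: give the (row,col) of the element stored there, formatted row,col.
12,6

lane 19→19/4=4, 19 mod 4=3
i=2  r:4+8→12  c:2·3+0→6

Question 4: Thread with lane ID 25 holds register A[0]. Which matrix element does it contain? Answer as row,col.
6,2

25: gid=6,tid=1
[0] (6+0,1*2+0) = (6,2)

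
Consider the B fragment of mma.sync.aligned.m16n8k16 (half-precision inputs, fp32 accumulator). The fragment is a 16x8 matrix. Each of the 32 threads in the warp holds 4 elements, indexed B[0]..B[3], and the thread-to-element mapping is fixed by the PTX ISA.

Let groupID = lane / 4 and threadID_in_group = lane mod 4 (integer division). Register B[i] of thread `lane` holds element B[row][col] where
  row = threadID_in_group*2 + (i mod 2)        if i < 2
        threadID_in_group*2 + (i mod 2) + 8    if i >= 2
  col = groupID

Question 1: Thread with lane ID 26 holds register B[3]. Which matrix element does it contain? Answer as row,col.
lane 26→26/4=6, 26 mod 4=2
i=3  r:2·2+1+8→13  c:6

13,6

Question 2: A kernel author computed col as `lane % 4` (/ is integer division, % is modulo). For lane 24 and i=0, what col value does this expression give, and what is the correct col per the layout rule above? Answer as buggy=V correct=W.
buggy=0 correct=6

`lane % 4`[24,0]->0
lane 24: gid=6 (24/4), tid=0 (24%4)
i=0: r=0*2+0+0=0, c=gid=6
col: 0 vs 6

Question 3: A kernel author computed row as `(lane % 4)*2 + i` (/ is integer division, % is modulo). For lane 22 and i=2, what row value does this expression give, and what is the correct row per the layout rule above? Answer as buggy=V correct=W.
`(lane % 4)*2 + i`[22,2]=>6
L=22=>grp=22>>2=5, tig=22&3=2
[2]=>row 2·2+0+8=12  col grp=5
row: 6 vs 12

buggy=6 correct=12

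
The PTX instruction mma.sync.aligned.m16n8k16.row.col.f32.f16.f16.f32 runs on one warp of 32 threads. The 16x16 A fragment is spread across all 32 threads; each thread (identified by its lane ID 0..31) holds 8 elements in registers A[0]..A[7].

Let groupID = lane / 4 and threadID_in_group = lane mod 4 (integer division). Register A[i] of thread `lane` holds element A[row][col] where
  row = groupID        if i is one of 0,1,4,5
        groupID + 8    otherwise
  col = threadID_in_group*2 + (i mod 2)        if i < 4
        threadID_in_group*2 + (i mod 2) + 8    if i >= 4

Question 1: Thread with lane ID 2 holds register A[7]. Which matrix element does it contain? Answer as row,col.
8,13

lane 2: grp=0 (2/4), tig=2 (2%4)
i=7: r=0+8=8, c=2*2+1+8=13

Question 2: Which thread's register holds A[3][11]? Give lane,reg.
13,5

r: 3->gid=3,r8=0  c: 11->c8=1,tid=1,i&1=1
L=3*4+1=13  i=1*4+0*2+1=5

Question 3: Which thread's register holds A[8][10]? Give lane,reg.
1,6

r: 8->gid=0,r8=1  c: 10->c8=1,tid=1,i&1=0
L=0*4+1=1  i=1*4+1*2+0=6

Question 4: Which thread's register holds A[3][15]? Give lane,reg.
15,5

r: 3->gid=3,r8=0  c: 15->c8=1,tid=3,i&1=1
L=3*4+3=15  i=1*4+0*2+1=5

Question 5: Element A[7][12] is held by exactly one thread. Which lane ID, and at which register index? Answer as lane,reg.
r: 7->gid=7,r8=0  c: 12->c8=1,tid=2,i&1=0
L=7*4+2=30  i=1*4+0*2+0=4

30,4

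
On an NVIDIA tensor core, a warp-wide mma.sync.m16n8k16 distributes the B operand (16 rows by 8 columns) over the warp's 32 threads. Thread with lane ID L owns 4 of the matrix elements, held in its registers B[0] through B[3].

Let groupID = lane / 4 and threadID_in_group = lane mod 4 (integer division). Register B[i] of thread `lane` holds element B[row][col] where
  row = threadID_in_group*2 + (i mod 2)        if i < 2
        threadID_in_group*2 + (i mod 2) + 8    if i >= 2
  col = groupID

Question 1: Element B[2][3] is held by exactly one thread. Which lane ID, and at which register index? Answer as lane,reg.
13,0

c=3→G=3  r=2→rhi=0,T=1,p=0
L=3*4+1=13  i=0*2+0=0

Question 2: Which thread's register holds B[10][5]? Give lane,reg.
21,2

c=5→G=5  r=10→rhi=1,T=1,p=0
L=5*4+1=21  i=1*2+0=2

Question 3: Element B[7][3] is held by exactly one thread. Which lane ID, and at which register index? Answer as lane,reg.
15,1

c=3⇒gr=3  r=7⇒Rb=0,th=3,odd=1
L=3*4+3=15  i=0*2+1=1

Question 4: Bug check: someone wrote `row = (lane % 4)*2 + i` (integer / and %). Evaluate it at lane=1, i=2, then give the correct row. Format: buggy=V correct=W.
`(lane % 4)*2 + i`[1,2]→4
L=1→G=1>>2=0, T=1&3=1
[2]→row 1·2+0+8=10  col G=0
row: 4 vs 10

buggy=4 correct=10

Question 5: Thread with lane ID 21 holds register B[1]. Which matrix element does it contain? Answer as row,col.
3,5

lane 21: gr=5 (21/4), th=1 (21%4)
i=1: r=1*2+1+0=3, c=gr=5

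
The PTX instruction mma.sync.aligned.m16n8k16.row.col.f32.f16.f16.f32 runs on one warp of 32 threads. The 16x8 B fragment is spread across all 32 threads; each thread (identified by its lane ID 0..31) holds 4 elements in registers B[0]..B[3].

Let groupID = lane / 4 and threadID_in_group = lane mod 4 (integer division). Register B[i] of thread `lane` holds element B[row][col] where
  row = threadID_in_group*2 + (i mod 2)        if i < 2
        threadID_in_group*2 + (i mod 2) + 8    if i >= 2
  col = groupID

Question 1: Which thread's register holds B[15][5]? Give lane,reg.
23,3

c=5->g=5  r=15->rb=1,t=3,b0=1
L=5*4+3=23  i=1*2+1=3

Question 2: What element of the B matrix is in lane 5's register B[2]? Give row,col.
10,1

lane 5->5/4=1, 5 mod 4=1
i=2  r:2·1+0+8->10  c:1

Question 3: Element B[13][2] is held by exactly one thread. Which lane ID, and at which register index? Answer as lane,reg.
10,3

c:2=>grp=2  r:13=>rB=1,tig=2,lo=1
L=2*4+2=10  i=1*2+1=3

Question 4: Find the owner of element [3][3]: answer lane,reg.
13,1

c=3→G=3  r=3→rhi=0,T=1,p=1
L=3*4+1=13  i=0*2+1=1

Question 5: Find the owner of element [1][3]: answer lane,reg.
12,1

c:3=>grp=3  r:1=>rB=0,tig=0,lo=1
L=3*4+0=12  i=0*2+1=1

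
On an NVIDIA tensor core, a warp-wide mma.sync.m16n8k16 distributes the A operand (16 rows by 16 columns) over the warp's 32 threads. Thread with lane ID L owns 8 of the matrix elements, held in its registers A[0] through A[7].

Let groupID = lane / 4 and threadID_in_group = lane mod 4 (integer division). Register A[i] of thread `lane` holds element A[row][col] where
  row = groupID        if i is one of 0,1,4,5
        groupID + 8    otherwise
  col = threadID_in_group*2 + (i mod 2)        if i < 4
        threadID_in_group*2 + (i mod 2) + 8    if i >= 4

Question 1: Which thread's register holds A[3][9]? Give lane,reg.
12,5

r=3->g=3,rb=0  c=9->cb=1,t=0,b0=1
L=3*4+0=12  i=1*4+0*2+1=5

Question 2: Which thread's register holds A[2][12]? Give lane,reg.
10,4

r=2⇒gr=2,Rb=0  c=12⇒Cb=1,th=2,odd=0
L=2*4+2=10  i=1*4+0*2+0=4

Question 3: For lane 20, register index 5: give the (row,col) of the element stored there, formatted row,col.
5,9

20: G=5,T=0
[5] (5+0,0*2+1+8) = (5,9)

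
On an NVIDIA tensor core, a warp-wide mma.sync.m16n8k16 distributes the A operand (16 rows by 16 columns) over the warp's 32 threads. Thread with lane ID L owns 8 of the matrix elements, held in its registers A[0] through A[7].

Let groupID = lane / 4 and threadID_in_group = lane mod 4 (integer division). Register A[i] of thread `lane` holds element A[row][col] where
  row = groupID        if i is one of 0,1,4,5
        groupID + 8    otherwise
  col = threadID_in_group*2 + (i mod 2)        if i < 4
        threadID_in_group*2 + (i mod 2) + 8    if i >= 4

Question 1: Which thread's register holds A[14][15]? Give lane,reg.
27,7

r=14→G=6,rhi=1  c=15→chi=1,T=3,p=1
L=6*4+3=27  i=1*4+1*2+1=7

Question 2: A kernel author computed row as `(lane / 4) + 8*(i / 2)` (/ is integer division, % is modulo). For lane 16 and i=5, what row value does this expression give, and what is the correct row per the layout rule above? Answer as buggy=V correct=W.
`(lane / 4) + 8*(i / 2)`[16,5]→20
L=16→G=16>>2=4, T=16&3=0
[5]→row 4+0=4  col 0·2+1+8=9
row: 20 vs 4

buggy=20 correct=4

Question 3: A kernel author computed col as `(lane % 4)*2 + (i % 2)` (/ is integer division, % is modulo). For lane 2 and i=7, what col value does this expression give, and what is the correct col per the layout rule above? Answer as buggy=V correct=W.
buggy=5 correct=13

`(lane % 4)*2 + (i % 2)`[2,7]->5
lane 2: gid=0 (2/4), tid=2 (2%4)
i=7: r=0+8=8, c=2*2+1+8=13
col: 5 vs 13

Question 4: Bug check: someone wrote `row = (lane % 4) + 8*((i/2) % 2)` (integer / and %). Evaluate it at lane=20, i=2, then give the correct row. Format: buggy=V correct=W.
buggy=8 correct=13

`(lane % 4) + 8*((i/2) % 2)`[20,2]->8
20: g=5,t=0
[2] (5+8,0*2+0+0) = (13,0)
row: 8 vs 13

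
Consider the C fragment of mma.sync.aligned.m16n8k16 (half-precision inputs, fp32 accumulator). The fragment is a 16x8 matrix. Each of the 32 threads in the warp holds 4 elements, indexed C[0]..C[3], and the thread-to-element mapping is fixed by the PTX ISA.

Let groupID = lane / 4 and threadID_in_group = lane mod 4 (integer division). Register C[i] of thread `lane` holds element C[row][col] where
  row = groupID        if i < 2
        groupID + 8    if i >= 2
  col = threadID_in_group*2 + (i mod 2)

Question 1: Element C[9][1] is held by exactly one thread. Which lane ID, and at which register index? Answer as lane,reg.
4,3

r=9→G=1,rhi=1  c=1→T=0,p=1
L=1*4+0=4  i=1*2+1=3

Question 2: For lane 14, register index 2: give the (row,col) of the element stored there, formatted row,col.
lane 14: G=3 (14/4), T=2 (14%4)
i=2: r=3+8=11, c=2*2+0=4

11,4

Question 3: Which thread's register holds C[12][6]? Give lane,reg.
r=12->g=4,rb=1  c=6->t=3,b0=0
L=4*4+3=19  i=1*2+0=2

19,2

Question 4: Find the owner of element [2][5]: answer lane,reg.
r=2⇒gr=2,Rb=0  c=5⇒th=2,odd=1
L=2*4+2=10  i=0*2+1=1

10,1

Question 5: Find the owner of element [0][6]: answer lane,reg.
r=0→G=0,rhi=0  c=6→T=3,p=0
L=0*4+3=3  i=0*2+0=0

3,0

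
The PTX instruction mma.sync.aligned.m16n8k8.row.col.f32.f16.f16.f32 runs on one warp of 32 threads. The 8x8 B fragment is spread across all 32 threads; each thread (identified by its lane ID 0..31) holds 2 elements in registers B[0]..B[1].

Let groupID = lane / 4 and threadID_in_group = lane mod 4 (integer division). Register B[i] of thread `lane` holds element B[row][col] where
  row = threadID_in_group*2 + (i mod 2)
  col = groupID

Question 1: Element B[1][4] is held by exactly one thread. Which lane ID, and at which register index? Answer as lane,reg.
c:4=>grp=4  r:1=>tig=0,lo=1
L=4*4+0=16  i=1=1

16,1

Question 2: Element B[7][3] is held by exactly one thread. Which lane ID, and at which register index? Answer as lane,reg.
c:3=>grp=3  r:7=>tig=3,lo=1
L=3*4+3=15  i=1=1

15,1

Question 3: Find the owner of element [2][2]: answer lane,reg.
c:2=>grp=2  r:2=>tig=1,lo=0
L=2*4+1=9  i=0=0

9,0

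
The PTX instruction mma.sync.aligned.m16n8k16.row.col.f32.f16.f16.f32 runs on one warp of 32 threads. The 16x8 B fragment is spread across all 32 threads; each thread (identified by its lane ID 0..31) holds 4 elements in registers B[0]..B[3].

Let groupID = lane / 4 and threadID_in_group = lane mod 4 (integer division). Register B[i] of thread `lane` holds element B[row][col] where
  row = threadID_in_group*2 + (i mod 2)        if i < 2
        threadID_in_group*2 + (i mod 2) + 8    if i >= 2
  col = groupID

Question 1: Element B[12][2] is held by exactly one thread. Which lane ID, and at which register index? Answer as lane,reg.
c:2=>grp=2  r:12=>rB=1,tig=2,lo=0
L=2*4+2=10  i=1*2+0=2

10,2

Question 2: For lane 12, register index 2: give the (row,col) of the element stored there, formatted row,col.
12: gid=3,tid=0
[2] (0*2+0+8,3) = (8,3)

8,3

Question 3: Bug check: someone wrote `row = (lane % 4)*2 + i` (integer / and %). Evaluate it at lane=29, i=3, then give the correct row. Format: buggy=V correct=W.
buggy=5 correct=11

`(lane % 4)*2 + i`[29,3]->5
L=29->g=29>>2=7, t=29&3=1
[3]->row 1·2+1+8=11  col g=7
row: 5 vs 11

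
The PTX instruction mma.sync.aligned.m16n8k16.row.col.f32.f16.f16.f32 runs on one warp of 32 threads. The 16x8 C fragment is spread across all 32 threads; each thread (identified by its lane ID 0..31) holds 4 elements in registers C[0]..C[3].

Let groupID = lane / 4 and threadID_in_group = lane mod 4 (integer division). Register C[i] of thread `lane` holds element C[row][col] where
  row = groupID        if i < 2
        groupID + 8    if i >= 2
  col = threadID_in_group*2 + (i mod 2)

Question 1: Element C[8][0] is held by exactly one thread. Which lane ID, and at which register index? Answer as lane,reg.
0,2

r=8->g=0,rb=1  c=0->t=0,b0=0
L=0*4+0=0  i=1*2+0=2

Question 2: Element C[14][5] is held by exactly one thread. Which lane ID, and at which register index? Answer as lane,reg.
26,3

r=14->g=6,rb=1  c=5->t=2,b0=1
L=6*4+2=26  i=1*2+1=3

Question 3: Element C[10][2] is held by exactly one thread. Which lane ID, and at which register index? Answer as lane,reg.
9,2

r:10=>grp=2,rB=1  c:2=>tig=1,lo=0
L=2*4+1=9  i=1*2+0=2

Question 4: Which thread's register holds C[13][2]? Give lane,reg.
21,2

r=13→G=5,rhi=1  c=2→T=1,p=0
L=5*4+1=21  i=1*2+0=2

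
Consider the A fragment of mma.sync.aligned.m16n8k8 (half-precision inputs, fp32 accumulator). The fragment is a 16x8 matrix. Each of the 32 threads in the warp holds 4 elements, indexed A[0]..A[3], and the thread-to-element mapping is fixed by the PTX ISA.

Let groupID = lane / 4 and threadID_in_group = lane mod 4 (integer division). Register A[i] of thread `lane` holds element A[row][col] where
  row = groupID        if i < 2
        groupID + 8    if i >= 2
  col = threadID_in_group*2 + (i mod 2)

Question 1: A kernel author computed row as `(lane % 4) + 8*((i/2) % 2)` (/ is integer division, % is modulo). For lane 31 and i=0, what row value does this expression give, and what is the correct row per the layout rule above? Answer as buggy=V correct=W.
buggy=3 correct=7

`(lane % 4) + 8*((i/2) % 2)`[31,0]->3
lane 31->31/4=7, 31 mod 4=3
i=0  r:7+0->7  c:2·3+0->6
row: 3 vs 7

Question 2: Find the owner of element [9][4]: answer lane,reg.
r:9=>grp=1,rB=1  c:4=>tig=2,lo=0
L=1*4+2=6  i=1*2+0=2

6,2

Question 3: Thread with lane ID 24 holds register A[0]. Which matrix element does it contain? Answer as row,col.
24: gr=6,th=0
[0] (6+0,0*2+0) = (6,0)

6,0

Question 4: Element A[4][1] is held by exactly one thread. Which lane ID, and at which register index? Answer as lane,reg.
16,1

r=4->g=4,rb=0  c=1->t=0,b0=1
L=4*4+0=16  i=0*2+1=1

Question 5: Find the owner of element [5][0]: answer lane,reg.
20,0

r=5->g=5,rb=0  c=0->t=0,b0=0
L=5*4+0=20  i=0*2+0=0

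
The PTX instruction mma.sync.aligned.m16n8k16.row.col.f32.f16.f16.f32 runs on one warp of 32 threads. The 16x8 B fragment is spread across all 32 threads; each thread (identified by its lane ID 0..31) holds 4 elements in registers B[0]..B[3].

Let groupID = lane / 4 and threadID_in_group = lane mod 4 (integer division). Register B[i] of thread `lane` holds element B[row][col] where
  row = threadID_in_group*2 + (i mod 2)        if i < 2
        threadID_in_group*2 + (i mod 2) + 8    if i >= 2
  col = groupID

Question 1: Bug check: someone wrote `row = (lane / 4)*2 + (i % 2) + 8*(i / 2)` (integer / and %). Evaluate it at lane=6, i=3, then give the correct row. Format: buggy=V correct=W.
`(lane / 4)*2 + (i % 2) + 8*(i / 2)`[6,3]=>11
lane 6: grp=1 (6/4), tig=2 (6%4)
i=3: r=2*2+1+8=13, c=grp=1
row: 11 vs 13

buggy=11 correct=13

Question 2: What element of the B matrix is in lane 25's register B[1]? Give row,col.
3,6

lane 25: g=6 (25/4), t=1 (25%4)
i=1: r=1*2+1+0=3, c=g=6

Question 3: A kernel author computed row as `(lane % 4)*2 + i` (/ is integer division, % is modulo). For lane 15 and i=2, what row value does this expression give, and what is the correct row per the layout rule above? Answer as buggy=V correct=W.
`(lane % 4)*2 + i`[15,2]->8
lane 15: gid=3 (15/4), tid=3 (15%4)
i=2: r=3*2+0+8=14, c=gid=3
row: 8 vs 14

buggy=8 correct=14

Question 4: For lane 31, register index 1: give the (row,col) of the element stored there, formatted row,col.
lane 31->31/4=7, 31 mod 4=3
i=1  r:2·3+1+0->7  c:7

7,7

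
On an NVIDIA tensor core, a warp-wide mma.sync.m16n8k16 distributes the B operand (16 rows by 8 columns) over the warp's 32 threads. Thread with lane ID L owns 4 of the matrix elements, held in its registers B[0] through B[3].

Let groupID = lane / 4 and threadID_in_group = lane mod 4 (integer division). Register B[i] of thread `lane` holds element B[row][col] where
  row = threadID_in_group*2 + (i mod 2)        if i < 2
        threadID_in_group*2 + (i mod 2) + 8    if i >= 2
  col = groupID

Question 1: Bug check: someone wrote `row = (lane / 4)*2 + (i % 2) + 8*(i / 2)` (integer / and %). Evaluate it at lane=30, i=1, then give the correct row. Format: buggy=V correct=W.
buggy=15 correct=5

`(lane / 4)*2 + (i % 2) + 8*(i / 2)`[30,1]->15
lane 30->30/4=7, 30 mod 4=2
i=1  r:2·2+1+0->5  c:7
row: 15 vs 5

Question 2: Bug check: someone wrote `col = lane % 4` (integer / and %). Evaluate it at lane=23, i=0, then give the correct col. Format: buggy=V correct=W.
`lane % 4`[23,0]=>3
23: grp=5,tig=3
[0] (3*2+0+0,5) = (6,5)
col: 3 vs 5

buggy=3 correct=5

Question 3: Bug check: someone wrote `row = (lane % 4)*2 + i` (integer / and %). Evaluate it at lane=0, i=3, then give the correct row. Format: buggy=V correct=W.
`(lane % 4)*2 + i`[0,3]->3
lane 0->0/4=0, 0 mod 4=0
i=3  r:2·0+1+8->9  c:0
row: 3 vs 9

buggy=3 correct=9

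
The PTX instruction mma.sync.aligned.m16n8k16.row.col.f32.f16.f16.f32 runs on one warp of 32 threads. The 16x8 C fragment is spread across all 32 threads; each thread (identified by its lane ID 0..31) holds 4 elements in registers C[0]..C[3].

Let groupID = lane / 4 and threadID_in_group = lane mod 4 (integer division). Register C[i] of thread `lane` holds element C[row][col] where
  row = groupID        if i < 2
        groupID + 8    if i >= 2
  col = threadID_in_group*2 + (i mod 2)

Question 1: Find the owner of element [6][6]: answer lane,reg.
27,0

r=6→G=6,rhi=0  c=6→T=3,p=0
L=6*4+3=27  i=0*2+0=0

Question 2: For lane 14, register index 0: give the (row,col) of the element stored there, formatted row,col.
3,4

L=14->gid=14>>2=3, tid=14&3=2
[0]->row 3+0=3  col 2·2+0=4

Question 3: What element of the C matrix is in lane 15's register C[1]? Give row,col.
lane 15: g=3 (15/4), t=3 (15%4)
i=1: r=3+0=3, c=3*2+1=7

3,7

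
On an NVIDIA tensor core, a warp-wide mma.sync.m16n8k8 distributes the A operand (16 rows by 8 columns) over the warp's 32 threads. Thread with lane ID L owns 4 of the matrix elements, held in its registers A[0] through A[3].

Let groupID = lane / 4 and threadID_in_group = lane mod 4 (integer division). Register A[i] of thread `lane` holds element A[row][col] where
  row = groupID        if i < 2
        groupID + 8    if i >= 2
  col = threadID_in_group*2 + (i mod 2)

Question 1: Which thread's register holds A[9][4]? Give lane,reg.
r: 9->gid=1,r8=1  c: 4->tid=2,i&1=0
L=1*4+2=6  i=1*2+0=2

6,2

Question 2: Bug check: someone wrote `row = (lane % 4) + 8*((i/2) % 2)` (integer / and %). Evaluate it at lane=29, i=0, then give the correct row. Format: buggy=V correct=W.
buggy=1 correct=7

`(lane % 4) + 8*((i/2) % 2)`[29,0]→1
lane 29→29/4=7, 29 mod 4=1
i=0  r:7+0→7  c:2·1+0→2
row: 1 vs 7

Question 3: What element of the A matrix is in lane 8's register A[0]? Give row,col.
2,0

8: grp=2,tig=0
[0] (2+0,0*2+0) = (2,0)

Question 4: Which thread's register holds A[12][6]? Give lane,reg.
19,2

r:12=>grp=4,rB=1  c:6=>tig=3,lo=0
L=4*4+3=19  i=1*2+0=2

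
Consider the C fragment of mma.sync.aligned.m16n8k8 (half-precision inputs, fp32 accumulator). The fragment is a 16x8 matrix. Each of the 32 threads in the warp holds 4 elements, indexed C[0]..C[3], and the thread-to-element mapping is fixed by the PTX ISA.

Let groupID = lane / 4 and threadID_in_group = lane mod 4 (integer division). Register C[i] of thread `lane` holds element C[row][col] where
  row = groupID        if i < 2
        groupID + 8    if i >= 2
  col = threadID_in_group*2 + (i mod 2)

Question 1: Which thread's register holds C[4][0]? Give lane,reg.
r: 4->gid=4,r8=0  c: 0->tid=0,i&1=0
L=4*4+0=16  i=0*2+0=0

16,0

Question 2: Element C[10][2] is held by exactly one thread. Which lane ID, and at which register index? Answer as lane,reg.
r: 10->gid=2,r8=1  c: 2->tid=1,i&1=0
L=2*4+1=9  i=1*2+0=2

9,2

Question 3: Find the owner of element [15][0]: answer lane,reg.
r: 15->gid=7,r8=1  c: 0->tid=0,i&1=0
L=7*4+0=28  i=1*2+0=2

28,2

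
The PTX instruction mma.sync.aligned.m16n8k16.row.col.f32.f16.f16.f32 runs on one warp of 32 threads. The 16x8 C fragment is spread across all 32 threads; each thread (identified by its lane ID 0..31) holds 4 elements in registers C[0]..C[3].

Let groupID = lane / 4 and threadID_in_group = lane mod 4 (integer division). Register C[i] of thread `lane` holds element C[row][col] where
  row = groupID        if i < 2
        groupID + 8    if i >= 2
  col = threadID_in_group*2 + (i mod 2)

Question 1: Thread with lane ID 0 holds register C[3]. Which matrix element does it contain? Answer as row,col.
8,1

lane 0→0/4=0, 0 mod 4=0
i=3  r:0+8→8  c:2·0+1→1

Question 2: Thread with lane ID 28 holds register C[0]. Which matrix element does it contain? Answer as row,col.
7,0

lane 28->28/4=7, 28 mod 4=0
i=0  r:7+0->7  c:2·0+0->0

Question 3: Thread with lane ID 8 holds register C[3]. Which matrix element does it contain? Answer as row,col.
lane 8=>8/4=2, 8 mod 4=0
i=3  r:2+8=>10  c:2·0+1=>1

10,1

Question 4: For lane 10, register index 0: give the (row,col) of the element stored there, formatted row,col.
2,4

L=10→G=10>>2=2, T=10&3=2
[0]→row 2+0=2  col 2·2+0=4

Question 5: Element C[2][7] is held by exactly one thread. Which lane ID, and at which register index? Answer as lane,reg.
r:2=>grp=2,rB=0  c:7=>tig=3,lo=1
L=2*4+3=11  i=0*2+1=1

11,1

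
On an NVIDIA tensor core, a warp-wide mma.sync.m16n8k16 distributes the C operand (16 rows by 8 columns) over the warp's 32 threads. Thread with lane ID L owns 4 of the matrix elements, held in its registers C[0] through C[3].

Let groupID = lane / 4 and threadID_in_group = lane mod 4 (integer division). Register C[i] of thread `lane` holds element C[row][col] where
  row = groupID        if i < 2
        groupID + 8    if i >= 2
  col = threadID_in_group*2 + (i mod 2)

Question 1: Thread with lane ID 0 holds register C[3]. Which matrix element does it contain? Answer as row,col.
lane 0=>0/4=0, 0 mod 4=0
i=3  r:0+8=>8  c:2·0+1=>1

8,1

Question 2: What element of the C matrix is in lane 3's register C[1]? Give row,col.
lane 3->3/4=0, 3 mod 4=3
i=1  r:0+0->0  c:2·3+1->7

0,7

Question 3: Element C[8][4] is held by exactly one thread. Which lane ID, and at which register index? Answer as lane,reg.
2,2

r=8->g=0,rb=1  c=4->t=2,b0=0
L=0*4+2=2  i=1*2+0=2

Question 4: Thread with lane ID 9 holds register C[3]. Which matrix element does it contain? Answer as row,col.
10,3

9: g=2,t=1
[3] (2+8,1*2+1) = (10,3)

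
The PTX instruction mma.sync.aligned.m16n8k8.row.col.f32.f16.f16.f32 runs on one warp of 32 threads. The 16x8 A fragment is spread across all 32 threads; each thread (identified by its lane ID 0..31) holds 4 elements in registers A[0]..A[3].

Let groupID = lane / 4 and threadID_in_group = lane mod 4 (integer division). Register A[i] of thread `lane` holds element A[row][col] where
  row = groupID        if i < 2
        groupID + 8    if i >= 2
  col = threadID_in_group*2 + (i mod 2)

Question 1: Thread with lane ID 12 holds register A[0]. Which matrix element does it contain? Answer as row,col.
12: gr=3,th=0
[0] (3+0,0*2+0) = (3,0)

3,0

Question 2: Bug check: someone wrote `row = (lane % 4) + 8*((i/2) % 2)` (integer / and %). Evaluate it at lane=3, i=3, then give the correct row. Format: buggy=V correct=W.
`(lane % 4) + 8*((i/2) % 2)`[3,3]->11
L=3->gid=3>>2=0, tid=3&3=3
[3]->row 0+8=8  col 3·2+1=7
row: 11 vs 8

buggy=11 correct=8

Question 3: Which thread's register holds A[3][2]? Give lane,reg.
r:3=>grp=3,rB=0  c:2=>tig=1,lo=0
L=3*4+1=13  i=0*2+0=0

13,0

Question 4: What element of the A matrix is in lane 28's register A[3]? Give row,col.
lane 28: G=7 (28/4), T=0 (28%4)
i=3: r=7+8=15, c=0*2+1=1

15,1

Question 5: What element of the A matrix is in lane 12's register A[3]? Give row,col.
11,1

L=12=>grp=12>>2=3, tig=12&3=0
[3]=>row 3+8=11  col 0·2+1=1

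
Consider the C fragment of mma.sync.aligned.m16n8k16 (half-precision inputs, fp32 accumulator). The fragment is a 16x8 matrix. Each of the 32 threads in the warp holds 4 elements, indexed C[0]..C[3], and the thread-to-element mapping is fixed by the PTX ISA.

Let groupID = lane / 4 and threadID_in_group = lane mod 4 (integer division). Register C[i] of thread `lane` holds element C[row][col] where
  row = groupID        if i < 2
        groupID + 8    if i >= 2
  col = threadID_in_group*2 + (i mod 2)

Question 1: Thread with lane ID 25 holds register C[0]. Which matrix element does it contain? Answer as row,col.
6,2

25: grp=6,tig=1
[0] (6+0,1*2+0) = (6,2)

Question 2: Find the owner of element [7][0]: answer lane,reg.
r: 7->gid=7,r8=0  c: 0->tid=0,i&1=0
L=7*4+0=28  i=0*2+0=0

28,0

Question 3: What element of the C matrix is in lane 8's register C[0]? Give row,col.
2,0

8: G=2,T=0
[0] (2+0,0*2+0) = (2,0)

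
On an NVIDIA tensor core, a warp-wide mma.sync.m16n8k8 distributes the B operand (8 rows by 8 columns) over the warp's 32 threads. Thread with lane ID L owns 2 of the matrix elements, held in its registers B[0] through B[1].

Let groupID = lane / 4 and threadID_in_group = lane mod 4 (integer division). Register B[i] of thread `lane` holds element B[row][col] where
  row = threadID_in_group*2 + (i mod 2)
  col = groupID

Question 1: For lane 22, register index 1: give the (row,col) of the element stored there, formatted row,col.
5,5

lane 22: gid=5 (22/4), tid=2 (22%4)
i=1: r=2*2+1=5, c=gid=5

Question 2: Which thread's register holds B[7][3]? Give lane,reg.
15,1

c: 3->gid=3  r: 7->tid=3,i&1=1
L=3*4+3=15  i=1=1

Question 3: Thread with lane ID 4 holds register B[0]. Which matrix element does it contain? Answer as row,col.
0,1

L=4→G=4>>2=1, T=4&3=0
[0]→row 0·2+0=0  col G=1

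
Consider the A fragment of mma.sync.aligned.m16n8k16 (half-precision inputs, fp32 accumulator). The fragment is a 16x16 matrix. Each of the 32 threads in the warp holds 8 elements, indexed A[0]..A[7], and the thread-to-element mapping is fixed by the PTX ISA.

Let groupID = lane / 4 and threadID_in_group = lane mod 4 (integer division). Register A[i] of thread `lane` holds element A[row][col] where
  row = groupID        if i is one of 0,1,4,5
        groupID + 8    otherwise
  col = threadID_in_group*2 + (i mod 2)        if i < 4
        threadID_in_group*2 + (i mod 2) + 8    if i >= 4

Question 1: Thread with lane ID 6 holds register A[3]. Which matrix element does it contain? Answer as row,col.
L=6→G=6>>2=1, T=6&3=2
[3]→row 1+8=9  col 2·2+1+0=5

9,5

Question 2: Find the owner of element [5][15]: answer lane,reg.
r: 5->gid=5,r8=0  c: 15->c8=1,tid=3,i&1=1
L=5*4+3=23  i=1*4+0*2+1=5

23,5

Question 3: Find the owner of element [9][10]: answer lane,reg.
r=9→G=1,rhi=1  c=10→chi=1,T=1,p=0
L=1*4+1=5  i=1*4+1*2+0=6

5,6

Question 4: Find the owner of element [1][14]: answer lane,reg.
7,4

r: 1->gid=1,r8=0  c: 14->c8=1,tid=3,i&1=0
L=1*4+3=7  i=1*4+0*2+0=4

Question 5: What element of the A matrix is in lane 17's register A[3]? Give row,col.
lane 17: g=4 (17/4), t=1 (17%4)
i=3: r=4+8=12, c=1*2+1+0=3

12,3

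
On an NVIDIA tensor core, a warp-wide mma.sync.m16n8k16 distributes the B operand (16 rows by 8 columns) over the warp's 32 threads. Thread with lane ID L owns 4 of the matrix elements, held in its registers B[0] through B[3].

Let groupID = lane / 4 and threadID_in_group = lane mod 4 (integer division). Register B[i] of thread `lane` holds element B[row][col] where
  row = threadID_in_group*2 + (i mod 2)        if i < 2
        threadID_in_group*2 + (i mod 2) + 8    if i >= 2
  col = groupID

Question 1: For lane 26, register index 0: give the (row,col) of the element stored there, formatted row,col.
26: g=6,t=2
[0] (2*2+0+0,6) = (4,6)

4,6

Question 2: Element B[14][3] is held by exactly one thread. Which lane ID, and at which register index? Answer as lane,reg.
c=3→G=3  r=14→rhi=1,T=3,p=0
L=3*4+3=15  i=1*2+0=2

15,2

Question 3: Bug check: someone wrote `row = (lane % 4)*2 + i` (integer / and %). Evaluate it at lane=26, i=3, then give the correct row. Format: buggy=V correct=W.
`(lane % 4)*2 + i`[26,3]=>7
lane 26: grp=6 (26/4), tig=2 (26%4)
i=3: r=2*2+1+8=13, c=grp=6
row: 7 vs 13

buggy=7 correct=13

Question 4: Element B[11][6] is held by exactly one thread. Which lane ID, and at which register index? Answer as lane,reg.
25,3

c=6⇒gr=6  r=11⇒Rb=1,th=1,odd=1
L=6*4+1=25  i=1*2+1=3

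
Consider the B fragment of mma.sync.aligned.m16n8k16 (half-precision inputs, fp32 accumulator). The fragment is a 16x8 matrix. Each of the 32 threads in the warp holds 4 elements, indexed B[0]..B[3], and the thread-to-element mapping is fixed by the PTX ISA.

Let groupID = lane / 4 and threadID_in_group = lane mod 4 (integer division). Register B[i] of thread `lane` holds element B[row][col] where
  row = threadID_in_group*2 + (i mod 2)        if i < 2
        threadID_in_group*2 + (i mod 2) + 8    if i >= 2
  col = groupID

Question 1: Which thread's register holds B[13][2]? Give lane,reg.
10,3

c=2→G=2  r=13→rhi=1,T=2,p=1
L=2*4+2=10  i=1*2+1=3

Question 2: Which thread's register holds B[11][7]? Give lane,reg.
29,3

c=7⇒gr=7  r=11⇒Rb=1,th=1,odd=1
L=7*4+1=29  i=1*2+1=3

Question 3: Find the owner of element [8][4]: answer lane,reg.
16,2

c=4→G=4  r=8→rhi=1,T=0,p=0
L=4*4+0=16  i=1*2+0=2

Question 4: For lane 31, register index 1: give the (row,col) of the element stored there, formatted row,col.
7,7

L=31=>grp=31>>2=7, tig=31&3=3
[1]=>row 3·2+1+0=7  col grp=7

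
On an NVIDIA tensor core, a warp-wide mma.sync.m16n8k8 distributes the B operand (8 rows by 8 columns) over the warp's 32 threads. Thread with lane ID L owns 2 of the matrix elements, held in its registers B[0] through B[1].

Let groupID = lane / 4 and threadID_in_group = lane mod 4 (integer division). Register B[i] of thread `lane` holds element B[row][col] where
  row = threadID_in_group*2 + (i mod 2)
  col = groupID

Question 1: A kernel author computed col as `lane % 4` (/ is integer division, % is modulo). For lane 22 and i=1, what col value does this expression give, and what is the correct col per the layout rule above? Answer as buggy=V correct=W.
`lane % 4`[22,1]⇒2
lane 22: gr=5 (22/4), th=2 (22%4)
i=1: r=2*2+1=5, c=gr=5
col: 2 vs 5

buggy=2 correct=5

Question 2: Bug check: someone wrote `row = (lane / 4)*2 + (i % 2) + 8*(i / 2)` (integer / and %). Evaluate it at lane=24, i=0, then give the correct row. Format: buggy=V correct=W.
buggy=12 correct=0

`(lane / 4)*2 + (i % 2) + 8*(i / 2)`[24,0]→12
24: G=6,T=0
[0] (0*2+0,6) = (0,6)
row: 12 vs 0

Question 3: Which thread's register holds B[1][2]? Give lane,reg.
c=2⇒gr=2  r=1⇒th=0,odd=1
L=2*4+0=8  i=1=1

8,1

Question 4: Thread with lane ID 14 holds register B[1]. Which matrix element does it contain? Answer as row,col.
5,3

L=14→G=14>>2=3, T=14&3=2
[1]→row 2·2+1=5  col G=3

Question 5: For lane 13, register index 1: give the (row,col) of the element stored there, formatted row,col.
3,3

lane 13: G=3 (13/4), T=1 (13%4)
i=1: r=1*2+1=3, c=G=3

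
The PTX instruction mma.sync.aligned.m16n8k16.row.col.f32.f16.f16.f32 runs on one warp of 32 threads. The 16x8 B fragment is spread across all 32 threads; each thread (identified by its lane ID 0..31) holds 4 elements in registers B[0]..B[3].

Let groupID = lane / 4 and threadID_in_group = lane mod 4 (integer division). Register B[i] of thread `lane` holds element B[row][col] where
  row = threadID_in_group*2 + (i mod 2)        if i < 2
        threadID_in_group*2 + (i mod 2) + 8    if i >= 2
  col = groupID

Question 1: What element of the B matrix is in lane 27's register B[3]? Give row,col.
L=27=>grp=27>>2=6, tig=27&3=3
[3]=>row 3·2+1+8=15  col grp=6

15,6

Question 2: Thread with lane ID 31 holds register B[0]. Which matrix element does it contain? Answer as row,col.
lane 31: grp=7 (31/4), tig=3 (31%4)
i=0: r=3*2+0+0=6, c=grp=7

6,7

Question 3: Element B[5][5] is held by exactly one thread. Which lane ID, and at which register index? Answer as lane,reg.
22,1

c:5=>grp=5  r:5=>rB=0,tig=2,lo=1
L=5*4+2=22  i=0*2+1=1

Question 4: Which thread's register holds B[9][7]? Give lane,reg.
28,3

c=7→G=7  r=9→rhi=1,T=0,p=1
L=7*4+0=28  i=1*2+1=3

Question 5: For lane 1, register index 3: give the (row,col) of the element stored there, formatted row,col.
lane 1->1/4=0, 1 mod 4=1
i=3  r:2·1+1+8->11  c:0

11,0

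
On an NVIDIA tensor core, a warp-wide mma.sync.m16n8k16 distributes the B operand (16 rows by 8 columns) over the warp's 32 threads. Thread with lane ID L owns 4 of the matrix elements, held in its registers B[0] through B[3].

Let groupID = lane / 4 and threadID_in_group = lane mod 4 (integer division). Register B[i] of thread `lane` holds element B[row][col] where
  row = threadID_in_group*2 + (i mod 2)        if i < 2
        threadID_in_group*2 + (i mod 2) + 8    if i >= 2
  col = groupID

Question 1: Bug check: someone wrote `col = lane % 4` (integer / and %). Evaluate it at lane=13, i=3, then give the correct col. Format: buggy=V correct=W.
buggy=1 correct=3

`lane % 4`[13,3]->1
L=13->gid=13>>2=3, tid=13&3=1
[3]->row 1·2+1+8=11  col gid=3
col: 1 vs 3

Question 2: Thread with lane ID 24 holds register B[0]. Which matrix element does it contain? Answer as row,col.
0,6

24: gr=6,th=0
[0] (0*2+0+0,6) = (0,6)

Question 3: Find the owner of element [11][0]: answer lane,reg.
c: 0->gid=0  r: 11->r8=1,tid=1,i&1=1
L=0*4+1=1  i=1*2+1=3

1,3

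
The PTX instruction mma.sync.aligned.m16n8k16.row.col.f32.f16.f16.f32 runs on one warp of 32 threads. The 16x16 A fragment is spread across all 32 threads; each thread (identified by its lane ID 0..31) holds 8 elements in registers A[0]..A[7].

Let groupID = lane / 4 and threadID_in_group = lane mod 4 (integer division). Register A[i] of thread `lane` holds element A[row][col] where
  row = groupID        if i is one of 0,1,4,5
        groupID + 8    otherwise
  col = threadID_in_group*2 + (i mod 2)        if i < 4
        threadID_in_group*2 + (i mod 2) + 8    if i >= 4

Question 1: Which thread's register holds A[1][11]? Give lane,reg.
5,5

r=1→G=1,rhi=0  c=11→chi=1,T=1,p=1
L=1*4+1=5  i=1*4+0*2+1=5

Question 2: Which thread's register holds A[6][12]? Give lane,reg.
26,4

r=6->g=6,rb=0  c=12->cb=1,t=2,b0=0
L=6*4+2=26  i=1*4+0*2+0=4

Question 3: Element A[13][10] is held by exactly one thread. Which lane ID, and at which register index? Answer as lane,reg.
21,6

r: 13->gid=5,r8=1  c: 10->c8=1,tid=1,i&1=0
L=5*4+1=21  i=1*4+1*2+0=6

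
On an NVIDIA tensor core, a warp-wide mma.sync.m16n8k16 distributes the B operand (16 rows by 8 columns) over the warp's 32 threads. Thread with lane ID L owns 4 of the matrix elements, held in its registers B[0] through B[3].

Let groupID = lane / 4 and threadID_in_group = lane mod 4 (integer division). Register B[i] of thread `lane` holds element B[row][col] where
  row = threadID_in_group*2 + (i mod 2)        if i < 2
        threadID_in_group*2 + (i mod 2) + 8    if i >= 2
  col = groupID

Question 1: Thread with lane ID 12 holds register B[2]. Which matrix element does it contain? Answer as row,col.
8,3

12: gr=3,th=0
[2] (0*2+0+8,3) = (8,3)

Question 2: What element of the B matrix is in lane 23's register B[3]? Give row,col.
L=23->g=23>>2=5, t=23&3=3
[3]->row 3·2+1+8=15  col g=5

15,5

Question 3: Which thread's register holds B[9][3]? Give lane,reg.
c=3⇒gr=3  r=9⇒Rb=1,th=0,odd=1
L=3*4+0=12  i=1*2+1=3

12,3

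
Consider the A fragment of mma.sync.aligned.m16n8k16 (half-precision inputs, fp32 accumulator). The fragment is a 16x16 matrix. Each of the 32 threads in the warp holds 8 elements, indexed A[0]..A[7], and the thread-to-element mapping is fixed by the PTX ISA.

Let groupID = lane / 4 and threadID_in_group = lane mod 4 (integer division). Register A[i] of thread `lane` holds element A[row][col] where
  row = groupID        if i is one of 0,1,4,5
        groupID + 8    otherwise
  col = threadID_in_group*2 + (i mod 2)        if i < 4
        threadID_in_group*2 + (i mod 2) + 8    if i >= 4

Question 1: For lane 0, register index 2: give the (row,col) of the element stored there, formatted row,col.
8,0

0: g=0,t=0
[2] (0+8,0*2+0+0) = (8,0)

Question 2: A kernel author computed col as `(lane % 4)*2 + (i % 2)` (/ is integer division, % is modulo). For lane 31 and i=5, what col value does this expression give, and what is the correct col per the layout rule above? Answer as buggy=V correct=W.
buggy=7 correct=15

`(lane % 4)*2 + (i % 2)`[31,5]=>7
lane 31: grp=7 (31/4), tig=3 (31%4)
i=5: r=7+0=7, c=3*2+1+8=15
col: 7 vs 15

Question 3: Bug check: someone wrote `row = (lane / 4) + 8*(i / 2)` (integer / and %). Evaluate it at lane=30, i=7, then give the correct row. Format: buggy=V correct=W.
buggy=31 correct=15

`(lane / 4) + 8*(i / 2)`[30,7]→31
lane 30→30/4=7, 30 mod 4=2
i=7  r:7+8→15  c:2·2+1+8→13
row: 31 vs 15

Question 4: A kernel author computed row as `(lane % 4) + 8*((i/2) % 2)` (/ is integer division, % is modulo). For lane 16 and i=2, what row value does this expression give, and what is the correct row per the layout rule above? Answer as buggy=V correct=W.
`(lane % 4) + 8*((i/2) % 2)`[16,2]=>8
lane 16: grp=4 (16/4), tig=0 (16%4)
i=2: r=4+8=12, c=0*2+0+0=0
row: 8 vs 12

buggy=8 correct=12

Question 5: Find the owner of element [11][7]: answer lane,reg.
r=11->g=3,rb=1  c=7->cb=0,t=3,b0=1
L=3*4+3=15  i=0*4+1*2+1=3

15,3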